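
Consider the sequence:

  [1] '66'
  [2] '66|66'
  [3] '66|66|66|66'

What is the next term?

66|66|66|66|66|66|66|66

s(k+1) = s(k)·|·s(k) — each term doubles the last with '|' between the halves.
One more doubling of 66|66|66|66 gives the answer.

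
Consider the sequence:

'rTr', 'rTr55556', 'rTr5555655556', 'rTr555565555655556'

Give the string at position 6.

rTr5555655556555565555655556

Every step adds 55556 to the end: s(k+1) = s(k)·55556.
From rTr555565555655556, 2 further steps: rTr555565555655556 → rTr55556555565555655556 → (answer).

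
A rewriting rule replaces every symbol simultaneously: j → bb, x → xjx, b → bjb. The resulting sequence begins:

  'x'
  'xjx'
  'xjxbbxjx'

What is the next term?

xjxbbxjxbjbbjbxjxbbxjx

Expanding xjxbbxjx: x→xjx, j→bb, x→xjx, b→bjb, b→bjb, x→xjx, j→bb, x→xjx. Concatenated: xjx bb xjx bjb bjb xjx bb xjx.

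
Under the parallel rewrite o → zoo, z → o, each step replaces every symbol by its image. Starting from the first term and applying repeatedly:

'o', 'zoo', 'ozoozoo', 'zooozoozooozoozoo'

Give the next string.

Replace each of the 17 characters of zooozoozooozoozoo in place — o zoo zoo zoo o zoo zoo o zoo zoo zoo o zoo zoo o zoo zoo — and concatenate.

ozoozoozooozoozooozoozoozooozoozooozoozoo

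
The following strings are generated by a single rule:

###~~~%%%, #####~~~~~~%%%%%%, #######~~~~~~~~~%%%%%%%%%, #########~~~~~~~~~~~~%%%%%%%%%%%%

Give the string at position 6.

#############~~~~~~~~~~~~~~~~~~%%%%%%%%%%%%%%%%%%

Reading off run lengths: # runs 3, 5, 7, 9; ~ runs 3, 6, 9, 12; % runs 3, 6, 9, 12 — each is linear in n (n = 1, 2, …).
For term 6, n = 6, so the run lengths are 13, 18, 18.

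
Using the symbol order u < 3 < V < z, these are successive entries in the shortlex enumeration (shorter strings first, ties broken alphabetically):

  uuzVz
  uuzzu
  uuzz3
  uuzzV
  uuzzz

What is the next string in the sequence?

u3uuu

Treat uuzzz as a base-4 numeral over the given alphabet and add one, carrying through any trailing z's.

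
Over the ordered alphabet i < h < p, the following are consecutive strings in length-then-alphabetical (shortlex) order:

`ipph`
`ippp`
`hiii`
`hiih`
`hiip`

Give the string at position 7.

hihh

Stepping forward 2 times from hiip: hiip → hihi, then the target.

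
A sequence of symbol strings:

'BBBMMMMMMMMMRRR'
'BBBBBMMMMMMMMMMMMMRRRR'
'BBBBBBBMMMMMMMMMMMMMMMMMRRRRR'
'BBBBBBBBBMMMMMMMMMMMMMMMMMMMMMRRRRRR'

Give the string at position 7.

BBBBBBBBBBBBBBBMMMMMMMMMMMMMMMMMMMMMMMMMMMMMMMMMRRRRRRRRR

Reading off run lengths: B runs 3, 5, 7, 9; M runs 9, 13, 17, 21; R runs 3, 4, 5, 6 — each is linear in n, where the shown terms are n = 2, 3, 4, 5.
At n = 8 the blocks have lengths 15, 33, 9.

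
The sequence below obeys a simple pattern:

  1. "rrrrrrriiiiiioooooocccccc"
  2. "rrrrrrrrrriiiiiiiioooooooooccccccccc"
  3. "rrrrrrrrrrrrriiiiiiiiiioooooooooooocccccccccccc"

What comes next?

Term n consists of 3n+1 r's, followed by 2n+2 i's, followed by 3n o's, followed by 3n c's, where the shown terms are n = 2, 3, 4.
Setting n = 5 gives 16, 12, 15, 15 characters in each block.

rrrrrrrrrrrrrrrriiiiiiiiiiiioooooooooooooooccccccccccccccc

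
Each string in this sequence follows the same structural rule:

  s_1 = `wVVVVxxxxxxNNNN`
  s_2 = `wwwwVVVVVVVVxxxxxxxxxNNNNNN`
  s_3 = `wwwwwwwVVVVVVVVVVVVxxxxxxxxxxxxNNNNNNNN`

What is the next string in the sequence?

Term n consists of 3n-2 w's, followed by 4n V's, followed by 3n+3 x's, followed by 2n+2 N's (n = 1, 2, …).
Setting n = 4 gives 10, 16, 15, 10 characters in each block.

wwwwwwwwwwVVVVVVVVVVVVVVVVxxxxxxxxxxxxxxxNNNNNNNNNN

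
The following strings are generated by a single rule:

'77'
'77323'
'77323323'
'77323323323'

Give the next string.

Each term is the previous one with 323 appended.
One more step from 77323323323 gives the answer.

77323323323323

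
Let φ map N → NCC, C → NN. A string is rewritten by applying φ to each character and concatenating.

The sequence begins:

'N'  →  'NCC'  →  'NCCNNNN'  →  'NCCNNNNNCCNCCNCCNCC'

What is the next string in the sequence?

φ(NCCNNNNNCCNCCNCCNCC) expands symbol-by-symbol to NCC NN NN NCC NCC NCC NCC NCC NN NN NCC NN NN NCC NN NN NCC NN NN; joining the 19 pieces gives the next term.

NCCNNNNNCCNCCNCCNCCNCCNNNNNCCNNNNNCCNNNNNCCNNNN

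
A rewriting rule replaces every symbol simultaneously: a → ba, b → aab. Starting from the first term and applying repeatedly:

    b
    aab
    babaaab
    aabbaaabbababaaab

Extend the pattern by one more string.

babaaabaabbababaaabaabbaaabbaaabbababaaab

φ(aabbaaabbababaaab) expands symbol-by-symbol to ba ba aab aab ba ba ba aab aab ba aab ba aab ba ba ba aab; joining the 17 pieces gives the next term.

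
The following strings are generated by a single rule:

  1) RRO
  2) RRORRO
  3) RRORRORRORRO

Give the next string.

s(k+1) = s(k)·s(k) — each term doubles the last.
Doubling RRORRORRORRO:

RRORRORRORRORRORRORRORRO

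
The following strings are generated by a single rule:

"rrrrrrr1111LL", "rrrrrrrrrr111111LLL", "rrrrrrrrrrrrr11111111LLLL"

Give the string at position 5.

The n-th term is 3n+1 r's then 2n 1's then n L's, where the shown terms are n = 2, 3, 4.
Setting n = 6 gives 19, 12, 6 characters in each block.

rrrrrrrrrrrrrrrrrrr111111111111LLLLLL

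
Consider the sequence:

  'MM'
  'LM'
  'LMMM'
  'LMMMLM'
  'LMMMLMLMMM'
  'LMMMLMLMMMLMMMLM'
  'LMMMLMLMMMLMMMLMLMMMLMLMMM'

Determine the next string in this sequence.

LMMMLMLMMMLMMMLMLMMMLMLMMMLMMMLMLMMMLMMMLM

From term 3 onward, concatenate the last term with the second-to-last: LM·MM = LMMM, LMMM·LM = LMMMLM, …
Continuing: LMMMLMLMMMLMMMLMLMMMLMLMMM · LMMMLMLMMMLMMMLM gives term 8.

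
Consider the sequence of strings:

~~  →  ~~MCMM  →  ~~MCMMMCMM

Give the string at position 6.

Each term is the previous one with MCMM appended.
From ~~MCMMMCMM, 3 further steps: ~~MCMMMCMM → ~~MCMMMCMMMCMM → ~~MCMMMCMMMCMMMCMM → (answer).

~~MCMMMCMMMCMMMCMMMCMM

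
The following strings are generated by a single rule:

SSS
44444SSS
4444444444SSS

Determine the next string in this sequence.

444444444444444SSS

The strings grow by a fixed prefix 44444 each time.
So the next term is 44444·4444444444SSS.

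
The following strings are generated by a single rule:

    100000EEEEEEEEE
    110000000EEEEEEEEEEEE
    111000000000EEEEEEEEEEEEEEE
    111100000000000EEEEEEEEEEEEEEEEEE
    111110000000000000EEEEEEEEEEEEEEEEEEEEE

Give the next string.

111111000000000000000EEEEEEEEEEEEEEEEEEEEEEEE

Reading off run lengths: 1 runs 1, 2, 3, 4, 5; 0 runs 5, 7, 9, 11, 13; E runs 9, 12, 15, 18, 21 — each is linear in n, where the shown terms are n = 2, 3, 4, 5, 6.
Setting n = 7 gives 6, 15, 24 characters in each block.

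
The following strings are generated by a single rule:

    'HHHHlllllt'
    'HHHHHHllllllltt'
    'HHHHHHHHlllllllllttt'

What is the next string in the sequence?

HHHHHHHHHHllllllllllltttt

The n-th term is 2n H's then 2n+1 l's then n-1 t's, where the shown terms are n = 2, 3, 4.
At n = 5 the blocks have lengths 10, 11, 4.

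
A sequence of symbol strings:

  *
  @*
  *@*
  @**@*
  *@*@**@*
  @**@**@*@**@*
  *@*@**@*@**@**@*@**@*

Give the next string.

Each term (from the third on) is the two preceding terms concatenated in order: term 3 = *·@* = *@*.
The next term joins @**@**@*@**@* and *@*@**@*@**@**@*@**@*.

@**@**@*@**@**@*@**@*@**@**@*@**@*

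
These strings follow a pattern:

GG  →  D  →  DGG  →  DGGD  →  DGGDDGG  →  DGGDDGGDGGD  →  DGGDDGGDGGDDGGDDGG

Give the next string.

From term 3 onward, concatenate the last term with the second-to-last: D·GG = DGG, DGG·D = DGGD, …
The next term joins DGGDDGGDGGDDGGDDGG and DGGDDGGDGGD.

DGGDDGGDGGDDGGDDGGDGGDDGGDGGD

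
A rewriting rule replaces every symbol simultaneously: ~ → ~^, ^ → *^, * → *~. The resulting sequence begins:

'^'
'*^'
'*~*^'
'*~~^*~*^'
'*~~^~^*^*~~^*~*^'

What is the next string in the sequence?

*~~^~^*^~^*^*~*^*~~^~^*^*~~^*~*^

φ(*~~^~^*^*~~^*~*^) expands symbol-by-symbol to *~ ~^ ~^ *^ ~^ *^ *~ *^ *~ ~^ ~^ *^ *~ ~^ *~ *^; joining the 16 pieces gives the next term.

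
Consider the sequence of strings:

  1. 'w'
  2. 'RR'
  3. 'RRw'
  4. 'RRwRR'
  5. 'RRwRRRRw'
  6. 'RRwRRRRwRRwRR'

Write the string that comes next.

RRwRRRRwRRwRRRRwRRRRw

From term 3 onward, concatenate the last term with the second-to-last: RR·w = RRw, RRw·RR = RRwRR, …
The next term joins RRwRRRRwRRwRR and RRwRRRRw.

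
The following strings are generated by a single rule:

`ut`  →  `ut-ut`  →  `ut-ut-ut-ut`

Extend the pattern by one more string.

s(k+1) = s(k)·-·s(k) — each term doubles the last with '-' between the halves.
Doubling ut-ut-ut-ut with '-' between the halves:

ut-ut-ut-ut-ut-ut-ut-ut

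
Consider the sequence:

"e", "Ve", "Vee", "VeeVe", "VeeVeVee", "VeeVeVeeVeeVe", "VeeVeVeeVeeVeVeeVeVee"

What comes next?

VeeVeVeeVeeVeVeeVeVeeVeeVeVeeVeeVe

From term 3 onward, concatenate the last term with the second-to-last: Ve·e = Vee, Vee·Ve = VeeVe, …
So term 8 is VeeVeVeeVeeVeVeeVeVee·VeeVeVeeVeeVe.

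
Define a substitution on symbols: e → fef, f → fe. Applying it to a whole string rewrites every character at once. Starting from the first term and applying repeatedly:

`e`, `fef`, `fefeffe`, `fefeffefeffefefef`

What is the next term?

fefeffefeffefefeffefeffefefeffefeffefeffe

Applying the rule to each of the 17 symbols of fefeffefeffefefef gives the pieces fe fef fe fef fe fe fef fe fef fe fe fef fe fef fe fef fe, which concatenate to the answer.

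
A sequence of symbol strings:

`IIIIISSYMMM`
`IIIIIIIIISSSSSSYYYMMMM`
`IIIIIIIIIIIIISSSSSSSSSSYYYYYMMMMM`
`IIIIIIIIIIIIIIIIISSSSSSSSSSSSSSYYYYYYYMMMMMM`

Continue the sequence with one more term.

IIIIIIIIIIIIIIIIIIIIISSSSSSSSSSSSSSSSSSYYYYYYYYYMMMMMMM

Each string has the form I^{4n+1} S^{4n-2} Y^{2n-1} M^{n+2} (n = 1, 2, …).
At n = 5 the blocks have lengths 21, 18, 9, 7.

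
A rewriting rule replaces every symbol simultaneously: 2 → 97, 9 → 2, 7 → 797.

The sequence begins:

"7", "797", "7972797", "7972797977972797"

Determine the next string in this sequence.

797279797797279727977972797977972797

Replace each of the 16 characters of 7972797977972797 in place — 797 2 797 97 797 2 797 2 797 797 2 797 97 797 2 797 — and concatenate.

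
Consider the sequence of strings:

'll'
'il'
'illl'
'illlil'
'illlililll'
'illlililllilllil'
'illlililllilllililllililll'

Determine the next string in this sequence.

illlililllilllililllililllilllililllilllil

From term 3 onward, concatenate the last term with the second-to-last: il·ll = illl, illl·il = illlil, …
Continuing: illlililllilllililllililll · illlililllilllil gives term 8.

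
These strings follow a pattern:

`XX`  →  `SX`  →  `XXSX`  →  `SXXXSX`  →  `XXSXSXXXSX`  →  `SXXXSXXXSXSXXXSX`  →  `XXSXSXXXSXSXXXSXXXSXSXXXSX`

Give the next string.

SXXXSXXXSXSXXXSXXXSXSXXXSXSXXXSXXXSXSXXXSX

From term 3 onward, concatenate the second-to-last term with the last: XX·SX = XXSX, SX·XXSX = SXXXSX, …
The next term joins SXXXSXXXSXSXXXSX and XXSXSXXXSXSXXXSXXXSXSXXXSX.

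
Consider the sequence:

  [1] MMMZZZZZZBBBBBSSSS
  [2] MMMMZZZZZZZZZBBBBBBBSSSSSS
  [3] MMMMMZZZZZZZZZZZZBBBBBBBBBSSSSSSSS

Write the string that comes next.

MMMMMMZZZZZZZZZZZZZZZBBBBBBBBBBBSSSSSSSSSS

Reading off run lengths: M runs 3, 4, 5; Z runs 6, 9, 12; B runs 5, 7, 9; S runs 4, 6, 8 — each is linear in n, where the shown terms are n = 2, 3, 4.
At n = 5 the blocks have lengths 6, 15, 11, 10.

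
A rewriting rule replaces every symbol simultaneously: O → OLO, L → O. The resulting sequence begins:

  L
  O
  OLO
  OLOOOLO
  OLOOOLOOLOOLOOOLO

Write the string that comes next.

OLOOOLOOLOOLOOOLOOLOOOLOOLOOOLOOLOOLOOOLO

Replace each of the 17 characters of OLOOOLOOLOOLOOOLO in place — OLO O OLO OLO OLO O OLO OLO O OLO OLO O OLO OLO OLO O OLO — and concatenate.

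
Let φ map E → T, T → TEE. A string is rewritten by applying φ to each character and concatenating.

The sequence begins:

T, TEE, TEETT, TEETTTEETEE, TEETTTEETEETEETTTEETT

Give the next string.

Rewriting the 21 symbols of TEETTTEETEETEETTTEETT one by one yields TEE T T TEE TEE TEE T T TEE T T TEE T T TEE TEE TEE T T TEE TEE; concatenated:

TEETTTEETEETEETTTEETTTEETTTEETEETEETTTEETEE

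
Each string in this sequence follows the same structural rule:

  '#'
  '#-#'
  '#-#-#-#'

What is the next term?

s(k+1) = s(k)·-·s(k) — each term doubles the last with '-' between the halves.
One more doubling of #-#-#-# gives the answer.

#-#-#-#-#-#-#-#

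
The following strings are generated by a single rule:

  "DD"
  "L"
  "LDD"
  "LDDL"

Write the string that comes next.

LDDLLDD

From term 3 onward, concatenate the last term with the second-to-last: L·DD = LDD, LDD·L = LDDL, …
Continuing: LDDL · LDD gives term 5.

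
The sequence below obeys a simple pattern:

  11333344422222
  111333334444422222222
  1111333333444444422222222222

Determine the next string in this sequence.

Reading off run lengths: 1 runs 2, 3, 4; 3 runs 4, 5, 6; 4 runs 3, 5, 7; 2 runs 5, 8, 11 — each is linear in n, where the shown terms are n = 2, 3, 4.
Setting n = 5 gives 5, 7, 9, 14 characters in each block.

11111333333344444444422222222222222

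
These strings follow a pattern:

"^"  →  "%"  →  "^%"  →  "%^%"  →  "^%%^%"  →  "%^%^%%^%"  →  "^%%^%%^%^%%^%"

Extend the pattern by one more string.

Each term (from the third on) is the two preceding terms concatenated in order: term 3 = ^·% = ^%.
The next term joins %^%^%%^% and ^%%^%%^%^%%^%.

%^%^%%^%^%%^%%^%^%%^%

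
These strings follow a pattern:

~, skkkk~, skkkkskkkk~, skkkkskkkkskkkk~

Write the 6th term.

skkkkskkkkskkkkskkkkskkkk~

Each term is the previous one with skkkk prepended.
From skkkkskkkkskkkk~, 2 further steps: skkkkskkkkskkkk~ → skkkkskkkkskkkkskkkk~ → (answer).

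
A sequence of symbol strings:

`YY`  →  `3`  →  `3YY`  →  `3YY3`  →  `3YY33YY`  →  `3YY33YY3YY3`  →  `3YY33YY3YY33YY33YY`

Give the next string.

This is a Fibonacci-style word recurrence s(k) = s(k−1)·s(k−2): e.g. 3·YY = 3YY.
Continuing: 3YY33YY3YY33YY33YY · 3YY33YY3YY3 gives term 8.

3YY33YY3YY33YY33YY3YY33YY3YY3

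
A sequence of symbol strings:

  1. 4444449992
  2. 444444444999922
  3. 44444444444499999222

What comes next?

4444444444444449999992222

Term n consists of 3n 4's, followed by n+1 9's, followed by n-1 2's, where the shown terms are n = 2, 3, 4.
At n = 5 the blocks have lengths 15, 6, 4.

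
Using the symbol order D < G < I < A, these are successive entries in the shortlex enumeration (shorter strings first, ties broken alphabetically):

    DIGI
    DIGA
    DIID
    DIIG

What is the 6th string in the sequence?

Continuing the enumeration 2 steps past DIIG: DIIG → DIII → (answer).

DIIA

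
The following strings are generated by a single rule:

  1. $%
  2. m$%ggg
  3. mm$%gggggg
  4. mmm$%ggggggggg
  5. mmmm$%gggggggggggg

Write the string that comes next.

s(k+1) = m·s(k)·ggg, so each term gains m as a prefix and ggg as a suffix.
So the next term is m·mmmm$%gggggggggggg·ggg.

mmmmm$%ggggggggggggggg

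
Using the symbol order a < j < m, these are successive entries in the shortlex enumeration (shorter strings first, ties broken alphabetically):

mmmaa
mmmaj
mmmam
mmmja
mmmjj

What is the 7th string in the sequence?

Continuing the enumeration 2 steps past mmmjj: mmmjj → mmmjm → (answer).

mmmma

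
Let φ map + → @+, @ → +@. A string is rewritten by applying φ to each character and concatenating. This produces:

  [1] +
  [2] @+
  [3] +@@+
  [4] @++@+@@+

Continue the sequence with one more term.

+@@+@++@@++@+@@+

Rewriting each symbol of @++@+@@+: @→+@, +→@+, +→@+, @→+@, +→@+, @→+@, @→+@, +→@+, which concatenates to +@ @+ @+ +@ @+ +@ +@ @+.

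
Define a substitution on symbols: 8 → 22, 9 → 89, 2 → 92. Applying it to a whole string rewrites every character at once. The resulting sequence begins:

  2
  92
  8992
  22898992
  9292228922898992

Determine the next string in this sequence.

Rewriting the 16 symbols of 9292228922898992 one by one yields 89 92 89 92 92 92 22 89 92 92 22 89 22 89 89 92; concatenated:

89928992929222899292228922898992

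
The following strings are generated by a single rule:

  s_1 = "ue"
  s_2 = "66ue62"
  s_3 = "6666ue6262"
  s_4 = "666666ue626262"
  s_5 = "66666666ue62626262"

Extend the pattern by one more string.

s(k+1) = 66·s(k)·62, so each term gains 66 as a prefix and 62 as a suffix.
Applying this once more to 66666666ue62626262:

6666666666ue6262626262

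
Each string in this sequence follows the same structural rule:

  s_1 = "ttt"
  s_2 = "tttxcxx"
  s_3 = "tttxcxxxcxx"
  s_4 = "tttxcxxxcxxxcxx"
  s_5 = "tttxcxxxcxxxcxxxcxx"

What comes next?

tttxcxxxcxxxcxxxcxxxcxx

Each term is the previous one with xcxx appended.
So the next term is tttxcxxxcxxxcxxxcxx·xcxx.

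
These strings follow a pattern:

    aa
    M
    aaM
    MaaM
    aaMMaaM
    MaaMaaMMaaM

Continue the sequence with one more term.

aaMMaaMMaaMaaMMaaM

This is a Fibonacci-style word recurrence s(k) = s(k−2)·s(k−1): e.g. aa·M = aaM.
Continuing: aaMMaaM · MaaMaaMMaaM gives term 7.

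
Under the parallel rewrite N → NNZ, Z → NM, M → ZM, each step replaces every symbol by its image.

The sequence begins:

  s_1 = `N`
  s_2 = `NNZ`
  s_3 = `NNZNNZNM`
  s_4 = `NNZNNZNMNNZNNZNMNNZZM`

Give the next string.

Replace each of the 21 characters of NNZNNZNMNNZNNZNMNNZZM in place — NNZ NNZ NM NNZ NNZ NM NNZ ZM NNZ NNZ NM NNZ NNZ NM NNZ ZM NNZ NNZ NM NM ZM — and concatenate.

NNZNNZNMNNZNNZNMNNZZMNNZNNZNMNNZNNZNMNNZZMNNZNNZNMNMZM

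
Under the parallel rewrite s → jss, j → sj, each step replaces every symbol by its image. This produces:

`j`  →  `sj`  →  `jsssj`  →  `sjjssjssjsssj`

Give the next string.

jsssjsjjssjsssjjssjsssjjssjssjsssj

Applying the rule to each of the 13 symbols of sjjssjssjsssj gives the pieces jss sj sj jss jss sj jss jss sj jss jss jss sj, which concatenate to the answer.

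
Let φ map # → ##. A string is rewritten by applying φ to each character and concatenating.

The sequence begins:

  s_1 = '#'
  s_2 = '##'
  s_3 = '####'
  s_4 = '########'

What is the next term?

################

Expanding ########: #→##, #→##, #→##, #→##, #→##, #→##, #→##, #→##. Concatenated: ## ## ## ## ## ## ## ##.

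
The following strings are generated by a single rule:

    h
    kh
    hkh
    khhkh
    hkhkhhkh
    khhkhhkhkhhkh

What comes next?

hkhkhhkhkhhkhhkhkhhkh

From term 3 onward, concatenate the second-to-last term with the last: h·kh = hkh, kh·hkh = khhkh, …
So term 7 is hkhkhhkh·khhkhhkhkhhkh.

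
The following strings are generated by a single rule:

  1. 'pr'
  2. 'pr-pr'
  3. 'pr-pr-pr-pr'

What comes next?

pr-pr-pr-pr-pr-pr-pr-pr

Every step duplicates the string with '-' between the halves.
So the next term is two copies of pr-pr-pr-pr with '-' between the halves.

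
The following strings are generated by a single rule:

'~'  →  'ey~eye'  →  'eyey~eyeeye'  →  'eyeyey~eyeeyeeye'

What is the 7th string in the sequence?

Every step adds ey to the front and eye to the end of the previous string.
From eyeyey~eyeeyeeye, 3 further steps: eyeyey~eyeeyeeye → eyeyeyey~eyeeyeeyeeye → eyeyeyeyey~eyeeyeeyeeyeeye → (answer).

eyeyeyeyeyey~eyeeyeeyeeyeeyeeye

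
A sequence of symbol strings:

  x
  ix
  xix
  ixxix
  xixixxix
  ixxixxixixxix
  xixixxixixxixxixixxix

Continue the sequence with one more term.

Each term (from the third on) is the two preceding terms concatenated in order: term 3 = x·ix = xix.
Continuing: ixxixxixixxix · xixixxixixxixxixixxix gives term 8.

ixxixxixixxixxixixxixixxixxixixxix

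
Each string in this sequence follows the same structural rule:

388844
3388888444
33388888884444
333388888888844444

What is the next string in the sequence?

Term n consists of n-1 3's, followed by 2n-1 8's, followed by n 4's, where the shown terms are n = 2, 3, 4, 5.
For the next term, n = 6, so the run lengths are 5, 11, 6.

3333388888888888444444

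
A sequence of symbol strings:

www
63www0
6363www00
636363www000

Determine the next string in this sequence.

Every step adds 63 to the front and 0 to the end of the previous string.
Applying this once more to 636363www000:

63636363www0000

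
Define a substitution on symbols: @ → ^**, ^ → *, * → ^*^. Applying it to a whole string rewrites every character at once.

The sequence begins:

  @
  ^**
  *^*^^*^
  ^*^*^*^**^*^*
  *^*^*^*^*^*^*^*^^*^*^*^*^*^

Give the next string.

Rewriting the 27 symbols of *^*^*^*^*^*^*^*^^*^*^*^*^*^ one by one yields ^*^ * ^*^ * ^*^ * ^*^ * ^*^ * ^*^ * ^*^ * ^*^ * * ^*^ * ^*^ * ^*^ * ^*^ * ^*^ *; concatenated:

^*^*^*^*^*^*^*^*^*^*^*^*^*^*^*^**^*^*^*^*^*^*^*^*^*^*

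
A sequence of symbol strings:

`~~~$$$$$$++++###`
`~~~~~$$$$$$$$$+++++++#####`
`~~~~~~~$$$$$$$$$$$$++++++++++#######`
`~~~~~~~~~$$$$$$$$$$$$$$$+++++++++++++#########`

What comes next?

~~~~~~~~~~~$$$$$$$$$$$$$$$$$$++++++++++++++++###########

Term n consists of 2n+1 ~'s, followed by 3n+3 $'s, followed by 3n+1 +'s, followed by 2n+1 #'s (n = 1, 2, …).
At n = 5 the blocks have lengths 11, 18, 16, 11.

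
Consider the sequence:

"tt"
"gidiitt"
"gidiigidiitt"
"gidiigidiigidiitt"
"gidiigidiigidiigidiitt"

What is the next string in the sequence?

The strings grow by a fixed prefix gidii each time.
Applying this once more to gidiigidiigidiigidiitt:

gidiigidiigidiigidiigidiitt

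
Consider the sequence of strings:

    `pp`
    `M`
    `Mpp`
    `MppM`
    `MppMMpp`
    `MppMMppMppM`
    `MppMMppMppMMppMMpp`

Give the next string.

MppMMppMppMMppMMppMppMMppMppM

Each term (from the third on) is the previous term followed by the one before it: term 3 = M·pp = Mpp.
Continuing: MppMMppMppMMppMMpp · MppMMppMppM gives term 8.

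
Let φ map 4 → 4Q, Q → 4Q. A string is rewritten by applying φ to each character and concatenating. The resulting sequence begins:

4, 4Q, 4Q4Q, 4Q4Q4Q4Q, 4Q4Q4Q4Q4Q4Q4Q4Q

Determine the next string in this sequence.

4Q4Q4Q4Q4Q4Q4Q4Q4Q4Q4Q4Q4Q4Q4Q4Q

Replace each of the 16 characters of 4Q4Q4Q4Q4Q4Q4Q4Q in place — 4Q 4Q 4Q 4Q 4Q 4Q 4Q 4Q 4Q 4Q 4Q 4Q 4Q 4Q 4Q 4Q — and concatenate.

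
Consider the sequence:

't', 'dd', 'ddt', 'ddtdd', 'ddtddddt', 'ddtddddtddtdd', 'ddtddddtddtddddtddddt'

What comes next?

ddtddddtddtddddtddddtddtddddtddtdd

Each term (from the third on) is the previous term followed by the one before it: term 3 = dd·t = ddt.
The next term joins ddtddddtddtddddtddddt and ddtddddtddtdd.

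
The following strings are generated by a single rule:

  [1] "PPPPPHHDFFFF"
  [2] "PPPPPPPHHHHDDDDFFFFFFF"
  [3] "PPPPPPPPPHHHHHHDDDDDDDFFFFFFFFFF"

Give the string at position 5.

Reading off run lengths: P runs 5, 7, 9; H runs 2, 4, 6; D runs 1, 4, 7; F runs 4, 7, 10 — each is linear in n (n = 1, 2, …).
At n = 5 the blocks have lengths 13, 10, 13, 16.

PPPPPPPPPPPPPHHHHHHHHHHDDDDDDDDDDDDDFFFFFFFFFFFFFFFF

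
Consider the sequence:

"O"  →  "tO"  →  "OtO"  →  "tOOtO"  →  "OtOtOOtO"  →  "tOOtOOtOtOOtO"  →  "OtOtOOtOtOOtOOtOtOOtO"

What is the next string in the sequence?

This is a Fibonacci-style word recurrence s(k) = s(k−2)·s(k−1): e.g. O·tO = OtO.
Continuing: tOOtOOtOtOOtO · OtOtOOtOtOOtOOtOtOOtO gives term 8.

tOOtOOtOtOOtOOtOtOOtOtOOtOOtOtOOtO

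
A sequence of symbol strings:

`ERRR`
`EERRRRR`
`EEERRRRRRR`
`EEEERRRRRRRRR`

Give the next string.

EEEEERRRRRRRRRRR

The n-th term is n E's then 2n+1 R's (n = 1, 2, …).
Setting n = 5 gives 5, 11 characters in each block.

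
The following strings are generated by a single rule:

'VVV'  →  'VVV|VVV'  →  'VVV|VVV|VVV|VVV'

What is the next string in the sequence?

VVV|VVV|VVV|VVV|VVV|VVV|VVV|VVV

Every step duplicates the string with '|' between the halves.
One more doubling of VVV|VVV|VVV|VVV gives the answer.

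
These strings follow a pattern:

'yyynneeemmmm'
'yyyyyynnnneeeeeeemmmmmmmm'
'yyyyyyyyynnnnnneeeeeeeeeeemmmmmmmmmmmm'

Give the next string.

yyyyyyyyyyyynnnnnnnneeeeeeeeeeeeeeemmmmmmmmmmmmmmmm

Each string has the form y^{3n} n^{2n} e^{4n-1} m^{4n} (n = 1, 2, …).
For the next term, n = 4, so the run lengths are 12, 8, 15, 16.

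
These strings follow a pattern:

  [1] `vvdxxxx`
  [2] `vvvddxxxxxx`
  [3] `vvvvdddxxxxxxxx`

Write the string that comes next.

vvvvvddddxxxxxxxxxx

Each string has the form v^{n} d^{n-1} x^{2n}, where the shown terms are n = 2, 3, 4.
For the next term, n = 5, so the run lengths are 5, 4, 10.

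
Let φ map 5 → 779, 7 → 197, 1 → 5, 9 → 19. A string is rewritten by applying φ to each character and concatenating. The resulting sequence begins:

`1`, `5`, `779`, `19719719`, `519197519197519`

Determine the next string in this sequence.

φ(519197519197519) expands symbol-by-symbol to 779 5 19 5 19 197 779 5 19 5 19 197 779 5 19; joining the 15 pieces gives the next term.

779519519197779519519197779519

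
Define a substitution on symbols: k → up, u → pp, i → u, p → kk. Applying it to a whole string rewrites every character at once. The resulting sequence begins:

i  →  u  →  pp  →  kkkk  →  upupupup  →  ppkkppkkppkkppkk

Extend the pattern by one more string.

Rewriting the 16 symbols of ppkkppkkppkkppkk one by one yields kk kk up up kk kk up up kk kk up up kk kk up up; concatenated:

kkkkupupkkkkupupkkkkupupkkkkupup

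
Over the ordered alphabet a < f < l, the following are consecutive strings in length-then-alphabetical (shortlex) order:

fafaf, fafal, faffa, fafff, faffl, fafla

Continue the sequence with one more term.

Find the rightmost character of fafla below l, bump it to the next letter, and reset everything to its right to a.

faflf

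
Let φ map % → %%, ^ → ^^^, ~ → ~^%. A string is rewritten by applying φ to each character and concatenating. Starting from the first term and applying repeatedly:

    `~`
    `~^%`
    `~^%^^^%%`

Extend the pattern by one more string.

Expanding ~^%^^^%%: ~→~^%, ^→^^^, %→%%, ^→^^^, ^→^^^, ^→^^^, %→%%, %→%%. Concatenated: ~^% ^^^ %% ^^^ ^^^ ^^^ %% %%.

~^%^^^%%^^^^^^^^^%%%%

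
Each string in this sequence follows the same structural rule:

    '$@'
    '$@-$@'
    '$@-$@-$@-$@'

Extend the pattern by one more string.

$@-$@-$@-$@-$@-$@-$@-$@

Every step duplicates the string with '-' between the halves.
One more doubling of $@-$@-$@-$@ gives the answer.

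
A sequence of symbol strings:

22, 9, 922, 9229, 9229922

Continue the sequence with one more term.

From term 3 onward, concatenate the last term with the second-to-last: 9·22 = 922, 922·9 = 9229, …
Continuing: 9229922 · 9229 gives term 6.

92299229229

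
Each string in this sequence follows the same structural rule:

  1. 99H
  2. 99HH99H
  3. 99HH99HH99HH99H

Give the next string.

s(k+1) = s(k)·H·s(k) — each term doubles the last with 'H' between the halves.
Doubling 99HH99HH99HH99H with 'H' between the halves:

99HH99HH99HH99HH99HH99HH99HH99H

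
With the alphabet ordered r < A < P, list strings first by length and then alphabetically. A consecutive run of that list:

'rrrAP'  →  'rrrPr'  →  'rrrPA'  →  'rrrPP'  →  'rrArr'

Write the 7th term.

Stepping forward 2 times from rrArr: rrArr → rrArA, then the target.

rrArP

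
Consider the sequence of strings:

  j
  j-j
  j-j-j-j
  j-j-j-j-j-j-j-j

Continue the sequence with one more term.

s(k+1) = s(k)·-·s(k) — each term doubles the last with '-' between the halves.
Doubling j-j-j-j-j-j-j-j with '-' between the halves:

j-j-j-j-j-j-j-j-j-j-j-j-j-j-j-j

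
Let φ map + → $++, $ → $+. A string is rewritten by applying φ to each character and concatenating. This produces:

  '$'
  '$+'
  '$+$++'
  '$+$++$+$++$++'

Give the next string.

$+$++$+$++$++$+$++$+$++$++$+$++$++

Applying the rule to each of the 13 symbols of $+$++$+$++$++ gives the pieces $+ $++ $+ $++ $++ $+ $++ $+ $++ $++ $+ $++ $++, which concatenate to the answer.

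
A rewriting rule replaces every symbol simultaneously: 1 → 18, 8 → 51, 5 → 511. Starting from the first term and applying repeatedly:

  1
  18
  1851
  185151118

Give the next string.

Apply φ to 185151118 symbol by symbol: 1→18, 8→51, 5→511, 1→18, 5→511, 1→18, 1→18, 1→18, 8→51; joined: 18 51 511 18 511 18 18 18 51.

18515111851118181851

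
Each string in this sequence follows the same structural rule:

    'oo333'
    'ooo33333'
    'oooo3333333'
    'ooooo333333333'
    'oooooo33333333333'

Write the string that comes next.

ooooooo3333333333333

Term n consists of n+1 o's, followed by 2n+1 3's (n = 1, 2, …).
For the next term, n = 6, so the run lengths are 7, 13.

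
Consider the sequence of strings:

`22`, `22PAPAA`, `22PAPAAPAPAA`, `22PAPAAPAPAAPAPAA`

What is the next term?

22PAPAAPAPAAPAPAAPAPAA

The strings grow by a fixed suffix PAPAA each time.
So the next term is 22PAPAAPAPAAPAPAA·PAPAA.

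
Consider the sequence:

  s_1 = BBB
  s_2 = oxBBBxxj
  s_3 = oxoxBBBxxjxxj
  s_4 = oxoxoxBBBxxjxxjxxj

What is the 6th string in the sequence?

oxoxoxoxoxBBBxxjxxjxxjxxjxxj

Each term wraps the previous one in ox on the left and xxj on the right.
From oxoxoxBBBxxjxxjxxj, 2 further steps: oxoxoxBBBxxjxxjxxj → oxoxoxoxBBBxxjxxjxxjxxj → (answer).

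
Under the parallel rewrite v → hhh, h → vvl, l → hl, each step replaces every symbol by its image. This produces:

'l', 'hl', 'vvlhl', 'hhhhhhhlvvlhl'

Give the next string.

φ(hhhhhhhlvvlhl) expands symbol-by-symbol to vvl vvl vvl vvl vvl vvl vvl hl hhh hhh hl vvl hl; joining the 13 pieces gives the next term.

vvlvvlvvlvvlvvlvvlvvlhlhhhhhhhlvvlhl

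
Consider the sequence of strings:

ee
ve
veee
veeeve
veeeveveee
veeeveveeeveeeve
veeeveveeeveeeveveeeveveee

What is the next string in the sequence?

Each term (from the third on) is the previous term followed by the one before it: term 3 = ve·ee = veee.
So term 8 is veeeveveeeveeeveveeeveveee·veeeveveeeveeeve.

veeeveveeeveeeveveeeveveeeveeeveveeeveeeve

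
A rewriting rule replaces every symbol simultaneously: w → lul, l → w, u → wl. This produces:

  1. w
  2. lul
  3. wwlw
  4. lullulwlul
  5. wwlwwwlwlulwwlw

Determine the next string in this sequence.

Applying the rule to each of the 15 symbols of wwlwwwlwlulwwlw gives the pieces lul lul w lul lul lul w lul w wl w lul lul w lul, which concatenate to the answer.

lullulwlullullulwlulwwlwlullulwlul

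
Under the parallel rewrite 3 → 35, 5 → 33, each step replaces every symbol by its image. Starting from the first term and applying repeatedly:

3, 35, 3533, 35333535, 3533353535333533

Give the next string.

Rewriting the 16 symbols of 3533353535333533 one by one yields 35 33 35 35 35 33 35 33 35 33 35 35 35 33 35 35; concatenated:

35333535353335333533353535333535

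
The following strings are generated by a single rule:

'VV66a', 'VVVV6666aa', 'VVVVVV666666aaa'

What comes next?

The n-th term is 2n V's then 2n 6's then n a's (n = 1, 2, …).
At n = 4 the blocks have lengths 8, 8, 4.

VVVVVVVV66666666aaaa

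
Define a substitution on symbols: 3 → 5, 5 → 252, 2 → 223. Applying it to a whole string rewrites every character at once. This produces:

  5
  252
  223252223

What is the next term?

Expanding 223252223: 2→223, 2→223, 3→5, 2→223, 5→252, 2→223, 2→223, 2→223, 3→5. Concatenated: 223 223 5 223 252 223 223 223 5.

22322352232522232232235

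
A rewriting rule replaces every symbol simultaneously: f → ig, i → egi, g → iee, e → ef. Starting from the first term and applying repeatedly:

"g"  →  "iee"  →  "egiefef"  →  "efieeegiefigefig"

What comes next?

efigegiefefefieeegiefigegiieeefigegiiee

φ(efieeegiefigefig) expands symbol-by-symbol to ef ig egi ef ef ef iee egi ef ig egi iee ef ig egi iee; joining the 16 pieces gives the next term.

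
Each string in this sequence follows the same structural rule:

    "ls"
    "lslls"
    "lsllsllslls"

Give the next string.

Every step duplicates the string with 'l' between the halves.
One more doubling of lsllsllslls gives the answer.

lsllsllsllsllsllsllslls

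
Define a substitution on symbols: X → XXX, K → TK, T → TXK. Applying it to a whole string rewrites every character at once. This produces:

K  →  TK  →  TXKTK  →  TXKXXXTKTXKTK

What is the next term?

φ(TXKXXXTKTXKTK) expands symbol-by-symbol to TXK XXX TK XXX XXX XXX TXK TK TXK XXX TK TXK TK; joining the 13 pieces gives the next term.

TXKXXXTKXXXXXXXXXTXKTKTXKXXXTKTXKTK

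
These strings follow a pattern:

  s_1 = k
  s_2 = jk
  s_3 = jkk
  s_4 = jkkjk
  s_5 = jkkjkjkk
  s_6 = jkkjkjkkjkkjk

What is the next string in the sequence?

This is a Fibonacci-style word recurrence s(k) = s(k−1)·s(k−2): e.g. jk·k = jkk.
Continuing: jkkjkjkkjkkjk · jkkjkjkk gives term 7.

jkkjkjkkjkkjkjkkjkjkk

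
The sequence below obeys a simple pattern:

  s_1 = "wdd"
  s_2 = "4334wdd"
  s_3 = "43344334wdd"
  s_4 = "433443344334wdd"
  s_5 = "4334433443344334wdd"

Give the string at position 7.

433443344334433443344334wdd

Each term is the previous one with 4334 prepended.
From 4334433443344334wdd, 2 further steps: 4334433443344334wdd → 43344334433443344334wdd → (answer).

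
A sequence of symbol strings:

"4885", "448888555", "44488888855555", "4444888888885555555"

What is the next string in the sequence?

444448888888888555555555

The n-th term is n 4's then 2n 8's then 2n-1 5's (n = 1, 2, …).
For the next term, n = 5, so the run lengths are 5, 10, 9.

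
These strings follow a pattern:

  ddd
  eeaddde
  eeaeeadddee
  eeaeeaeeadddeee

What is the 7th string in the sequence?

Every step adds eea to the front and e to the end of the previous string.
From eeaeeaeeadddeee, 3 further steps: eeaeeaeeadddeee → eeaeeaeeaeeadddeeee → eeaeeaeeaeeaeeadddeeeee → (answer).

eeaeeaeeaeeaeeaeeadddeeeeee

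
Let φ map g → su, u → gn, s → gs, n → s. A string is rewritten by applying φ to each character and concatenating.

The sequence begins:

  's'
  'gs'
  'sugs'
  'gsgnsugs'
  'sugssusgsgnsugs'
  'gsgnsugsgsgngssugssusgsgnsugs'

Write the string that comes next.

sugssusgsgnsugssugssussugsgsgnsugsgsgngssugssusgsgnsugs

Replace each of the 29 characters of gsgnsugsgsgngssugssusgsgnsugs in place — su gs su s gs gn su gs su gs su s su gs gs gn su gs gs gn gs su gs su s gs gn su gs — and concatenate.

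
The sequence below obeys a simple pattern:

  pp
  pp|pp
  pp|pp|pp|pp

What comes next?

Every step duplicates the string with '|' between the halves.
So the next term is two copies of pp|pp|pp|pp with '|' between the halves.

pp|pp|pp|pp|pp|pp|pp|pp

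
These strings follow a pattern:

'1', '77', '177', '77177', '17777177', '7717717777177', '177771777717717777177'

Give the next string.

7717717777177177771777717717777177

Each term (from the third on) is the two preceding terms concatenated in order: term 3 = 1·77 = 177.
Continuing: 7717717777177 · 177771777717717777177 gives term 8.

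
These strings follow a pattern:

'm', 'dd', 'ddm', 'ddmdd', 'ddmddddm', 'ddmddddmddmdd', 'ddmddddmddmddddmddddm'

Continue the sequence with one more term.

ddmddddmddmddddmddddmddmddddmddmdd

From term 3 onward, concatenate the last term with the second-to-last: dd·m = ddm, ddm·dd = ddmdd, …
So term 8 is ddmddddmddmddddmddddm·ddmddddmddmdd.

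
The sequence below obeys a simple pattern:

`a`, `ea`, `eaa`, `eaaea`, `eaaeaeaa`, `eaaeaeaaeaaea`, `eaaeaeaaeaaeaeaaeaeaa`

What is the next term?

eaaeaeaaeaaeaeaaeaeaaeaaeaeaaeaaea

From term 3 onward, concatenate the last term with the second-to-last: ea·a = eaa, eaa·ea = eaaea, …
Continuing: eaaeaeaaeaaeaeaaeaeaa · eaaeaeaaeaaea gives term 8.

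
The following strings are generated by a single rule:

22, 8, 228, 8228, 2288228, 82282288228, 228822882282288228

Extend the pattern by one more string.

From term 3 onward, concatenate the second-to-last term with the last: 22·8 = 228, 8·228 = 8228, …
So term 8 is 82282288228·228822882282288228.

82282288228228822882282288228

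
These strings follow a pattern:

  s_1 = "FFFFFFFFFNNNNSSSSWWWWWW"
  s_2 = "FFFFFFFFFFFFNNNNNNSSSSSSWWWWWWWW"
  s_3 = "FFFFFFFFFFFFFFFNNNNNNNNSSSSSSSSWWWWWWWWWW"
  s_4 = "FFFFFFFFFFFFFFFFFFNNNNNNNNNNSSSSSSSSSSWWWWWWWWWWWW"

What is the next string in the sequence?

FFFFFFFFFFFFFFFFFFFFFNNNNNNNNNNNNSSSSSSSSSSSSWWWWWWWWWWWWWW

Term n consists of 3n F's, followed by 2n-2 N's, followed by 2n-2 S's, followed by 2n W's, where the shown terms are n = 3, 4, 5, 6.
For the next term, n = 7, so the run lengths are 21, 12, 12, 14.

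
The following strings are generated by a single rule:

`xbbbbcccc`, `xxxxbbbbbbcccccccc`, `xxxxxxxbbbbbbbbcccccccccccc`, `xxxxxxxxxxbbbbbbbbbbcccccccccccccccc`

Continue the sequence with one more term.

The n-th term is 3n-2 x's then 2n+2 b's then 4n c's (n = 1, 2, …).
Setting n = 5 gives 13, 12, 20 characters in each block.

xxxxxxxxxxxxxbbbbbbbbbbbbcccccccccccccccccccc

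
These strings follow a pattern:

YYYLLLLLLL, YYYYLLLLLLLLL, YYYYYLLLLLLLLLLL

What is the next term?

YYYYYYLLLLLLLLLLLLL

Reading off run lengths: Y runs 3, 4, 5; L runs 7, 9, 11 — each is linear in n, where the shown terms are n = 3, 4, 5.
At n = 6 the blocks have lengths 6, 13.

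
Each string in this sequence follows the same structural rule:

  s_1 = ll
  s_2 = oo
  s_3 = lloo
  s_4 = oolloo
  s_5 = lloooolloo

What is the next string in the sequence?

oolloolloooolloo

Each term (from the third on) is the two preceding terms concatenated in order: term 3 = ll·oo = lloo.
The next term joins oolloo and lloooolloo.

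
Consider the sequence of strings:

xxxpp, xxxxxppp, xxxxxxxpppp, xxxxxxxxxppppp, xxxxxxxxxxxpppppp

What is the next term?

Reading off run lengths: x runs 3, 5, 7, 9, 11; p runs 2, 3, 4, 5, 6 — each is linear in n (n = 1, 2, …).
Setting n = 6 gives 13, 7 characters in each block.

xxxxxxxxxxxxxppppppp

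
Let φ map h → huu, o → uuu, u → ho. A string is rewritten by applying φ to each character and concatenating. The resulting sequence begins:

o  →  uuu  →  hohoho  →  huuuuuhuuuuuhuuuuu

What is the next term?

huuhohohohohohuuhohohohohohuuhohohohoho

φ(huuuuuhuuuuuhuuuuu) expands symbol-by-symbol to huu ho ho ho ho ho huu ho ho ho ho ho huu ho ho ho ho ho; joining the 18 pieces gives the next term.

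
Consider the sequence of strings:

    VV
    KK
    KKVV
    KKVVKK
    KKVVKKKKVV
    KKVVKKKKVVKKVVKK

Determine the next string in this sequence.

From term 3 onward, concatenate the last term with the second-to-last: KK·VV = KKVV, KKVV·KK = KKVVKK, …
Continuing: KKVVKKKKVVKKVVKK · KKVVKKKKVV gives term 7.

KKVVKKKKVVKKVVKKKKVVKKKKVV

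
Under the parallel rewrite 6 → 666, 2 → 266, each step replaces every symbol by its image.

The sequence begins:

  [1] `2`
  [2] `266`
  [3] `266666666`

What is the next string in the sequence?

Apply φ to 266666666 symbol by symbol: 2→266, 6→666, 6→666, 6→666, 6→666, 6→666, 6→666, 6→666, 6→666; joined: 266 666 666 666 666 666 666 666 666.

266666666666666666666666666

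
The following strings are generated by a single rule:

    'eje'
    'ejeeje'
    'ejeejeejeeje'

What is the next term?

ejeejeejeejeejeejeejeeje

Every step duplicates the string.
One more doubling of ejeejeejeeje gives the answer.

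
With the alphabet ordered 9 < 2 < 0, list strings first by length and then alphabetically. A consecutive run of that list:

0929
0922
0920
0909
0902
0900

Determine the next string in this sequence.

Treat 0900 as a base-3 numeral over the given alphabet and add one, carrying through any trailing 0's.

0299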